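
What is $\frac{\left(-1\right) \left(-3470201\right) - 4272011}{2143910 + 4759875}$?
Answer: $- \frac{160362}{1380757} \approx -0.11614$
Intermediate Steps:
$\frac{\left(-1\right) \left(-3470201\right) - 4272011}{2143910 + 4759875} = \frac{3470201 - 4272011}{6903785} = \left(-801810\right) \frac{1}{6903785} = - \frac{160362}{1380757}$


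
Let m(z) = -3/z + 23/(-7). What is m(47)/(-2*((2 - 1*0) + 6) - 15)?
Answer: 1102/10199 ≈ 0.10805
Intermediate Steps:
m(z) = -23/7 - 3/z (m(z) = -3/z + 23*(-⅐) = -3/z - 23/7 = -23/7 - 3/z)
m(47)/(-2*((2 - 1*0) + 6) - 15) = (-23/7 - 3/47)/(-2*((2 - 1*0) + 6) - 15) = (-23/7 - 3*1/47)/(-2*((2 + 0) + 6) - 15) = (-23/7 - 3/47)/(-2*(2 + 6) - 15) = -1102/329/(-2*8 - 15) = -1102/329/(-16 - 15) = -1102/329/(-31) = -1/31*(-1102/329) = 1102/10199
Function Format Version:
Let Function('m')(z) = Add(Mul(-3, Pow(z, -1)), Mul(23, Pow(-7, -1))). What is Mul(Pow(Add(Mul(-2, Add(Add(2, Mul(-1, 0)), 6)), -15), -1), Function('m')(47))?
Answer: Rational(1102, 10199) ≈ 0.10805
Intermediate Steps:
Function('m')(z) = Add(Rational(-23, 7), Mul(-3, Pow(z, -1))) (Function('m')(z) = Add(Mul(-3, Pow(z, -1)), Mul(23, Rational(-1, 7))) = Add(Mul(-3, Pow(z, -1)), Rational(-23, 7)) = Add(Rational(-23, 7), Mul(-3, Pow(z, -1))))
Mul(Pow(Add(Mul(-2, Add(Add(2, Mul(-1, 0)), 6)), -15), -1), Function('m')(47)) = Mul(Pow(Add(Mul(-2, Add(Add(2, Mul(-1, 0)), 6)), -15), -1), Add(Rational(-23, 7), Mul(-3, Pow(47, -1)))) = Mul(Pow(Add(Mul(-2, Add(Add(2, 0), 6)), -15), -1), Add(Rational(-23, 7), Mul(-3, Rational(1, 47)))) = Mul(Pow(Add(Mul(-2, Add(2, 6)), -15), -1), Add(Rational(-23, 7), Rational(-3, 47))) = Mul(Pow(Add(Mul(-2, 8), -15), -1), Rational(-1102, 329)) = Mul(Pow(Add(-16, -15), -1), Rational(-1102, 329)) = Mul(Pow(-31, -1), Rational(-1102, 329)) = Mul(Rational(-1, 31), Rational(-1102, 329)) = Rational(1102, 10199)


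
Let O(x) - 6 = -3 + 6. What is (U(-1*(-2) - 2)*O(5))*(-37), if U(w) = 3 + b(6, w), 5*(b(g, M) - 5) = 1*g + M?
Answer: -15318/5 ≈ -3063.6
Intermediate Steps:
b(g, M) = 5 + M/5 + g/5 (b(g, M) = 5 + (1*g + M)/5 = 5 + (g + M)/5 = 5 + (M + g)/5 = 5 + (M/5 + g/5) = 5 + M/5 + g/5)
U(w) = 46/5 + w/5 (U(w) = 3 + (5 + w/5 + (1/5)*6) = 3 + (5 + w/5 + 6/5) = 3 + (31/5 + w/5) = 46/5 + w/5)
O(x) = 9 (O(x) = 6 + (-3 + 6) = 6 + 3 = 9)
(U(-1*(-2) - 2)*O(5))*(-37) = ((46/5 + (-1*(-2) - 2)/5)*9)*(-37) = ((46/5 + (2 - 2)/5)*9)*(-37) = ((46/5 + (1/5)*0)*9)*(-37) = ((46/5 + 0)*9)*(-37) = ((46/5)*9)*(-37) = (414/5)*(-37) = -15318/5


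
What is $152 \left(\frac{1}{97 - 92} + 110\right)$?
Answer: $\frac{83752}{5} \approx 16750.0$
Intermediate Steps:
$152 \left(\frac{1}{97 - 92} + 110\right) = 152 \left(\frac{1}{5} + 110\right) = 152 \cdot \frac{551}{5} = \frac{83752}{5}$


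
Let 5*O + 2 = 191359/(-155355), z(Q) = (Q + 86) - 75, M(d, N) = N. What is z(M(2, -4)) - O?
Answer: 5939494/776775 ≈ 7.6463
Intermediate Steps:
z(Q) = 11 + Q (z(Q) = (86 + Q) - 75 = 11 + Q)
O = -502069/776775 (O = -2/5 + (191359/(-155355))/5 = -2/5 + (191359*(-1/155355))/5 = -2/5 + (1/5)*(-191359/155355) = -2/5 - 191359/776775 = -502069/776775 ≈ -0.64635)
z(M(2, -4)) - O = (11 - 4) - 1*(-502069/776775) = 7 + 502069/776775 = 5939494/776775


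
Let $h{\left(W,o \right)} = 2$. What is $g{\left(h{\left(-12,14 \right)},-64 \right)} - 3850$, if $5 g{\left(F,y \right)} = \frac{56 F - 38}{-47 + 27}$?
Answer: $- \frac{192537}{50} \approx -3850.7$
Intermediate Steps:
$g{\left(F,y \right)} = \frac{19}{50} - \frac{14 F}{25}$ ($g{\left(F,y \right)} = \frac{\left(56 F - 38\right) \frac{1}{-47 + 27}}{5} = \frac{\left(56 F - 38\right) \frac{1}{-20}}{5} = \frac{\left(56 F - 38\right) \left(- \frac{1}{20}\right)}{5} = \frac{\left(-38 + 56 F\right) \left(- \frac{1}{20}\right)}{5} = \frac{\frac{19}{10} - \frac{14 F}{5}}{5} = \frac{19}{50} - \frac{14 F}{25}$)
$g{\left(h{\left(-12,14 \right)},-64 \right)} - 3850 = \left(\frac{19}{50} - \frac{28}{25}\right) - 3850 = - \frac{37}{50} - 3850 = - \frac{192537}{50}$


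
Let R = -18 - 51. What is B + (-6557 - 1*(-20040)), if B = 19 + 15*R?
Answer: 12467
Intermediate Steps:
R = -69
B = -1016 (B = 19 + 15*(-69) = 19 - 1035 = -1016)
B + (-6557 - 1*(-20040)) = -1016 + (-6557 - 1*(-20040)) = -1016 + (-6557 + 20040) = -1016 + 13483 = 12467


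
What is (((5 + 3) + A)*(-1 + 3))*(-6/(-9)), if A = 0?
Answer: 32/3 ≈ 10.667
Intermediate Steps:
(((5 + 3) + A)*(-1 + 3))*(-6/(-9)) = (((5 + 3) + 0)*(-1 + 3))*(-6/(-9)) = ((8 + 0)*2)*(-6*(-⅑)) = (8*2)*(⅔) = 16*(⅔) = 32/3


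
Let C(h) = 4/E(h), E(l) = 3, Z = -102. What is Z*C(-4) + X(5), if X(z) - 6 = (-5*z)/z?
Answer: -135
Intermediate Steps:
X(z) = 1 (X(z) = 6 + (-5*z)/z = 6 - 5 = 1)
C(h) = 4/3
Z*C(-4) + X(5) = -102*4/3 + 1 = -136 + 1 = -135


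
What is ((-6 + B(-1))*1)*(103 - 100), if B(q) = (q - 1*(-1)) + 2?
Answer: -12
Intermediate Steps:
B(q) = 3 + q (B(q) = (q + 1) + 2 = (1 + q) + 2 = 3 + q)
((-6 + B(-1))*1)*(103 - 100) = ((-6 + (3 - 1))*1)*(103 - 100) = ((-6 + 2)*1)*3 = -4*1*3 = -4*3 = -12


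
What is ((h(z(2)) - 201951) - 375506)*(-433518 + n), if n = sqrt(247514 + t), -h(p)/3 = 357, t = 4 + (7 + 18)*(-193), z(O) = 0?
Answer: 250802301504 - 578528*sqrt(242693) ≈ 2.5052e+11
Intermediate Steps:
t = -4821 (t = 4 + 25*(-193) = 4 - 4825 = -4821)
h(p) = -1071 (h(p) = -3*357 = -1071)
n = sqrt(242693) (n = sqrt(247514 - 4821) = sqrt(242693) ≈ 492.64)
((h(z(2)) - 201951) - 375506)*(-433518 + n) = ((-1071 - 201951) - 375506)*(-433518 + sqrt(242693)) = (-203022 - 375506)*(-433518 + sqrt(242693)) = -578528*(-433518 + sqrt(242693)) = 250802301504 - 578528*sqrt(242693)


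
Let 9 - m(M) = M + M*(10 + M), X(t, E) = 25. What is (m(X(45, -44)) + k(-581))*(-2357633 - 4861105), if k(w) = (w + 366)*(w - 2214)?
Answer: -4331488237092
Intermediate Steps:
k(w) = (-2214 + w)*(366 + w) (k(w) = (366 + w)*(-2214 + w) = (-2214 + w)*(366 + w))
m(M) = 9 - M - M*(10 + M) (m(M) = 9 - (M + M*(10 + M)) = 9 + (-M - M*(10 + M)) = 9 - M - M*(10 + M))
(m(X(45, -44)) + k(-581))*(-2357633 - 4861105) = ((9 - 1*25² - 11*25) + (-810324 + (-581)² - 1848*(-581)))*(-2357633 - 4861105) = ((9 - 1*625 - 275) + (-810324 + 337561 + 1073688))*(-7218738) = ((9 - 625 - 275) + 600925)*(-7218738) = (-891 + 600925)*(-7218738) = 600034*(-7218738) = -4331488237092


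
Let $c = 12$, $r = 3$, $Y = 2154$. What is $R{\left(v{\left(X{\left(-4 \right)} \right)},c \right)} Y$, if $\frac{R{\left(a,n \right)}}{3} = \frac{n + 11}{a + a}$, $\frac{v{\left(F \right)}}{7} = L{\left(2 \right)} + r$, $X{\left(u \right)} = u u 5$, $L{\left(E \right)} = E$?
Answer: $\frac{74313}{35} \approx 2123.2$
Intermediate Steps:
$X{\left(u \right)} = 5 u^{2}$ ($X{\left(u \right)} = u^{2} \cdot 5 = 5 u^{2}$)
$v{\left(F \right)} = 35$ ($v{\left(F \right)} = 7 \left(2 + 3\right) = 7 \cdot 5 = 35$)
$R{\left(a,n \right)} = \frac{3 \left(11 + n\right)}{2 a}$ ($R{\left(a,n \right)} = 3 \frac{n + 11}{a + a} = 3 \frac{11 + n}{2 a} = \frac{3 \left(11 + n\right)}{2 a}$)
$R{\left(v{\left(X{\left(-4 \right)} \right)},c \right)} Y = \frac{3 \left(11 + 12\right)}{2 \cdot 35} \cdot 2154 = \frac{3}{2} \cdot \frac{1}{35} \cdot 23 \cdot 2154 = \frac{69}{70} \cdot 2154 = \frac{74313}{35}$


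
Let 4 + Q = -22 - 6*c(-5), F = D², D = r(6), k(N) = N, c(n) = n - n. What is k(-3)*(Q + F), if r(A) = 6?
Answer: -30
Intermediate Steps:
c(n) = 0
D = 6
F = 36 (F = 6² = 36)
Q = -26 (Q = -4 + (-22 - 6*0) = -4 + (-22 - 1*0) = -4 + (-22 + 0) = -4 - 22 = -26)
k(-3)*(Q + F) = -3*(-26 + 36) = -3*10 = -30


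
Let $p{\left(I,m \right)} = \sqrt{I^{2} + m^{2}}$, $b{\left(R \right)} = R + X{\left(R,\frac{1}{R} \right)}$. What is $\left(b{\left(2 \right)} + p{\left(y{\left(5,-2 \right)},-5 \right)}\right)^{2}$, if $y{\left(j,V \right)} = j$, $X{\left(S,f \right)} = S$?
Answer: $66 + 40 \sqrt{2} \approx 122.57$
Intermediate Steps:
$b{\left(R \right)} = 2 R$ ($b{\left(R \right)} = R + R = 2 R$)
$\left(b{\left(2 \right)} + p{\left(y{\left(5,-2 \right)},-5 \right)}\right)^{2} = \left(2 \cdot 2 + \sqrt{5^{2} + \left(-5\right)^{2}}\right)^{2} = \left(4 + \sqrt{25 + 25}\right)^{2} = \left(4 + \sqrt{50}\right)^{2} = \left(4 + 5 \sqrt{2}\right)^{2}$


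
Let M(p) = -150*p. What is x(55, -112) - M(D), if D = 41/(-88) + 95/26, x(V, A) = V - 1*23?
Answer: 291829/572 ≈ 510.19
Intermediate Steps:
x(V, A) = -23 + V (x(V, A) = V - 23 = -23 + V)
D = 3647/1144 (D = 41*(-1/88) + 95*(1/26) = -41/88 + 95/26 = 3647/1144 ≈ 3.1879)
x(55, -112) - M(D) = (-23 + 55) - (-150)*3647/1144 = 32 - 1*(-273525/572) = 32 + 273525/572 = 291829/572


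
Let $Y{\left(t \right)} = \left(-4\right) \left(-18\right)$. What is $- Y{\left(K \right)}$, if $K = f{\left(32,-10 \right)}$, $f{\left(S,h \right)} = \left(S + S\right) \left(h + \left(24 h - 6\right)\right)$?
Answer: $-72$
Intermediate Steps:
$f{\left(S,h \right)} = 2 S \left(-6 + 25 h\right)$ ($f{\left(S,h \right)} = 2 S \left(h + \left(-6 + 24 h\right)\right) = 2 S \left(-6 + 25 h\right)$)
$K = -16384$ ($K = 2 \cdot 32 \left(-6 + 25 \left(-10\right)\right) = 2 \cdot 32 \left(-6 - 250\right) = 2 \cdot 32 \left(-256\right) = -16384$)
$Y{\left(t \right)} = 72$
$- Y{\left(K \right)} = \left(-1\right) 72 = -72$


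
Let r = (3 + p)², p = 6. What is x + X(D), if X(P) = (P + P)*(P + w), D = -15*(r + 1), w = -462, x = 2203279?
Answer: 6365599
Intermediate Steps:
r = 81 (r = (3 + 6)² = 9² = 81)
D = -1230 (D = -15*(81 + 1) = -15*82 = -1230)
X(P) = 2*P*(-462 + P) (X(P) = (P + P)*(P - 462) = (2*P)*(-462 + P) = 2*P*(-462 + P))
x + X(D) = 2203279 + 2*(-1230)*(-462 - 1230) = 2203279 + 2*(-1230)*(-1692) = 2203279 + 4162320 = 6365599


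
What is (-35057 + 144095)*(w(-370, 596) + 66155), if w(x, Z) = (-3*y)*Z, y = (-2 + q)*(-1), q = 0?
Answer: 6823489002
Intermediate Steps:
y = 2 (y = (-2 + 0)*(-1) = -2*(-1) = 2)
w(x, Z) = -6*Z (w(x, Z) = (-3*2)*Z = -6*Z)
(-35057 + 144095)*(w(-370, 596) + 66155) = (-35057 + 144095)*(-6*596 + 66155) = 109038*(-3576 + 66155) = 109038*62579 = 6823489002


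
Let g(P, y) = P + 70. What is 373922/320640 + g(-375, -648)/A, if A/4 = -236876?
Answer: 11074699559/9493990080 ≈ 1.1665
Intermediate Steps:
A = -947504 (A = 4*(-236876) = -947504)
g(P, y) = 70 + P
373922/320640 + g(-375, -648)/A = 373922/320640 + (70 - 375)/(-947504) = 373922*(1/320640) - 305*(-1/947504) = 186961/160320 + 305/947504 = 11074699559/9493990080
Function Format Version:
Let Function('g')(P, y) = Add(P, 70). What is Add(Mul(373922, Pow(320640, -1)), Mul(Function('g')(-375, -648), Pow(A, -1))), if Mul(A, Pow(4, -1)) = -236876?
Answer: Rational(11074699559, 9493990080) ≈ 1.1665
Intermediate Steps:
A = -947504 (A = Mul(4, -236876) = -947504)
Function('g')(P, y) = Add(70, P)
Add(Mul(373922, Pow(320640, -1)), Mul(Function('g')(-375, -648), Pow(A, -1))) = Add(Mul(373922, Pow(320640, -1)), Mul(Add(70, -375), Pow(-947504, -1))) = Add(Mul(373922, Rational(1, 320640)), Mul(-305, Rational(-1, 947504))) = Add(Rational(186961, 160320), Rational(305, 947504)) = Rational(11074699559, 9493990080)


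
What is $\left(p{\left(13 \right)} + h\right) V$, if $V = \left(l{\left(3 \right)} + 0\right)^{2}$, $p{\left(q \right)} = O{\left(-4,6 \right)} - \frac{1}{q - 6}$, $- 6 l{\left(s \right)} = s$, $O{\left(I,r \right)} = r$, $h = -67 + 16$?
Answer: $- \frac{79}{7} \approx -11.286$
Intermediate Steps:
$h = -51$
$l{\left(s \right)} = - \frac{s}{6}$
$p{\left(q \right)} = 6 - \frac{1}{-6 + q}$ ($p{\left(q \right)} = 6 - \frac{1}{q - 6} = 6 - \frac{1}{-6 + q}$)
$V = \frac{1}{4}$ ($V = \left(\left(- \frac{1}{6}\right) 3 + 0\right)^{2} = \left(- \frac{1}{2} + 0\right)^{2} = \left(- \frac{1}{2}\right)^{2} = \frac{1}{4} \approx 0.25$)
$\left(p{\left(13 \right)} + h\right) V = \left(\frac{-37 + 6 \cdot 13}{-6 + 13} - 51\right) \frac{1}{4} = \left(\frac{-37 + 78}{7} - 51\right) \frac{1}{4} = \left(\frac{1}{7} \cdot 41 - 51\right) \frac{1}{4} = \left(\frac{41}{7} - 51\right) \frac{1}{4} = \left(- \frac{316}{7}\right) \frac{1}{4} = - \frac{79}{7}$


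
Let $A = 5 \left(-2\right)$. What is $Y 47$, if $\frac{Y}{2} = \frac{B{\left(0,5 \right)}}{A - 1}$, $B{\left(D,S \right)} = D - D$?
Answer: $0$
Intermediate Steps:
$B{\left(D,S \right)} = 0$
$A = -10$
$Y = 0$ ($Y = 2 \frac{1}{-10 - 1} \cdot 0 = 2 \frac{1}{-11} \cdot 0 = 2 \left(\left(- \frac{1}{11}\right) 0\right) = 2 \cdot 0 = 0$)
$Y 47 = 0 \cdot 47 = 0$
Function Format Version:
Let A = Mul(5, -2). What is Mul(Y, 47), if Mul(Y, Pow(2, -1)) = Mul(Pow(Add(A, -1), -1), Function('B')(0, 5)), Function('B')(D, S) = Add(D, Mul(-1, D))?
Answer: 0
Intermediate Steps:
Function('B')(D, S) = 0
A = -10
Y = 0 (Y = Mul(2, Mul(Pow(Add(-10, -1), -1), 0)) = Mul(2, Mul(Pow(-11, -1), 0)) = Mul(2, Mul(Rational(-1, 11), 0)) = Mul(2, 0) = 0)
Mul(Y, 47) = Mul(0, 47) = 0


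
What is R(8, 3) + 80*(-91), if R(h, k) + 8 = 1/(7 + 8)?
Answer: -109319/15 ≈ -7287.9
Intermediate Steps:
R(h, k) = -119/15 (R(h, k) = -8 + 1/(7 + 8) = -8 + 1/15 = -119/15)
R(8, 3) + 80*(-91) = -119/15 + 80*(-91) = -119/15 - 7280 = -109319/15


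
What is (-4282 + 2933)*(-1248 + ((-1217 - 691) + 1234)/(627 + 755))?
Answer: 1163789045/691 ≈ 1.6842e+6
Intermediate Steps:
(-4282 + 2933)*(-1248 + ((-1217 - 691) + 1234)/(627 + 755)) = -1349*(-1248 + (-1908 + 1234)/1382) = -1349*(-1248 - 674*1/1382) = -1349*(-1248 - 337/691) = -1349*(-862705/691) = 1163789045/691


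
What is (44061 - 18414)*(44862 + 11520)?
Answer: 1446029154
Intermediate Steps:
(44061 - 18414)*(44862 + 11520) = 25647*56382 = 1446029154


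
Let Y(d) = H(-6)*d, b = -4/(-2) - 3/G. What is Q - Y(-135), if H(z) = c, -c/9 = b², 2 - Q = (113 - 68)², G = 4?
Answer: -62743/16 ≈ -3921.4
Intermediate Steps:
b = 5/4 (b = -4/(-2) - 3/4 = -4*(-½) - 3*¼ = 2 - ¾ = 5/4 ≈ 1.2500)
Q = -2023 (Q = 2 - (113 - 68)² = 2 - 1*45² = 2 - 1*2025 = 2 - 2025 = -2023)
c = -225/16 (c = -9*(5/4)² = -9*25/16 = -225/16 ≈ -14.063)
H(z) = -225/16
Y(d) = -225*d/16
Q - Y(-135) = -2023 - (-225)*(-135)/16 = -2023 - 1*30375/16 = -2023 - 30375/16 = -62743/16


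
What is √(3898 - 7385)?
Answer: I*√3487 ≈ 59.051*I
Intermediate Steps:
√(3898 - 7385) = √(-3487) = I*√3487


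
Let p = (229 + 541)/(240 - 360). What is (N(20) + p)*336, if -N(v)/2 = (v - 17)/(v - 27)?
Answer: -1868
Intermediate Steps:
N(v) = -2*(-17 + v)/(-27 + v) (N(v) = -2*(v - 17)/(v - 27) = -2*(-17 + v)/(-27 + v))
p = -77/12 (p = 770/(-120) = 770*(-1/120) = -77/12 ≈ -6.4167)
(N(20) + p)*336 = (2*(17 - 1*20)/(-27 + 20) - 77/12)*336 = (2*(17 - 20)/(-7) - 77/12)*336 = (2*(-⅐)*(-3) - 77/12)*336 = (6/7 - 77/12)*336 = -467/84*336 = -1868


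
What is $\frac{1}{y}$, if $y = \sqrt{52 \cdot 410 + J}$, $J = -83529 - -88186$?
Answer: $\frac{\sqrt{25977}}{25977} \approx 0.0062045$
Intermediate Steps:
$J = 4657$ ($J = -83529 + 88186 = 4657$)
$y = \sqrt{25977}$ ($y = \sqrt{52 \cdot 410 + 4657} = \sqrt{21320 + 4657} = \sqrt{25977} \approx 161.17$)
$\frac{1}{y} = \frac{1}{\sqrt{25977}} = \frac{\sqrt{25977}}{25977}$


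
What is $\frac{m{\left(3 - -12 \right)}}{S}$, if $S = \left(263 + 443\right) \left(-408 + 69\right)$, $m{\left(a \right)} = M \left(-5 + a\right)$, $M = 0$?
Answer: $0$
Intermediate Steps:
$m{\left(a \right)} = 0$ ($m{\left(a \right)} = 0 \left(-5 + a\right) = 0$)
$S = -239334$ ($S = 706 \left(-339\right) = -239334$)
$\frac{m{\left(3 - -12 \right)}}{S} = \frac{0}{-239334} = 0 \left(- \frac{1}{239334}\right) = 0$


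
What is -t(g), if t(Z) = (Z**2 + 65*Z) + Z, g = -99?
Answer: -3267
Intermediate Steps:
t(Z) = Z**2 + 66*Z
-t(g) = -(-99)*(66 - 99) = -(-99)*(-33) = -1*3267 = -3267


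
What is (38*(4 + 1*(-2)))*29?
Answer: 2204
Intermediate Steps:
(38*(4 + 1*(-2)))*29 = (38*(4 - 2))*29 = (38*2)*29 = 76*29 = 2204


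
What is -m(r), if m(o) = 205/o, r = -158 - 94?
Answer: 205/252 ≈ 0.81349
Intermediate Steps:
r = -252
-m(r) = -205/(-252) = -205*(-1)/252 = -1*(-205/252) = 205/252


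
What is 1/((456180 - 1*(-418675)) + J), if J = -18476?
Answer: 1/856379 ≈ 1.1677e-6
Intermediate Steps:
1/((456180 - 1*(-418675)) + J) = 1/((456180 - 1*(-418675)) - 18476) = 1/((456180 + 418675) - 18476) = 1/(874855 - 18476) = 1/856379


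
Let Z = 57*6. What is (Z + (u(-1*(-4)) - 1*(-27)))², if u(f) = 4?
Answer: 139129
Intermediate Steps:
Z = 342
(Z + (u(-1*(-4)) - 1*(-27)))² = (342 + (4 - 1*(-27)))² = (342 + (4 + 27))² = (342 + 31)² = 373² = 139129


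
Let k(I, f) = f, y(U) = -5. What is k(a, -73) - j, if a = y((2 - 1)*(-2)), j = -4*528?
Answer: 2039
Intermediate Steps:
j = -2112
a = -5
k(a, -73) - j = -73 - 1*(-2112) = -73 + 2112 = 2039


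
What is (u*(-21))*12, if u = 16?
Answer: -4032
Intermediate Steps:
(u*(-21))*12 = (16*(-21))*12 = -336*12 = -4032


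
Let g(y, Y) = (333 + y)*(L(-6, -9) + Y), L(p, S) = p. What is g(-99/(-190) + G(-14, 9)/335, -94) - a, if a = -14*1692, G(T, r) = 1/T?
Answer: -86116652/8911 ≈ -9664.1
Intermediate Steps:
a = -23688
g(y, Y) = (-6 + Y)*(333 + y) (g(y, Y) = (333 + y)*(-6 + Y) = (-6 + Y)*(333 + y))
g(-99/(-190) + G(-14, 9)/335, -94) - a = (-1998 - 6*(-99/(-190) + 1/(-14*335)) + 333*(-94) - 94*(-99/(-190) + 1/(-14*335))) - 1*(-23688) = (-1998 - 6*(-99*(-1/190) - 1/14*1/335) - 31302 - 94*(-99*(-1/190) - 1/14*1/335)) + 23688 = (-1998 - 6*(99/190 - 1/4690) - 31302 - 94*(99/190 - 1/4690)) + 23688 = (-1998 - 6*23206/44555 - 31302 - 94*23206/44555) + 23688 = (-1998 - 139236/44555 - 31302 - 2181364/44555) + 23688 = -297200420/8911 + 23688 = -86116652/8911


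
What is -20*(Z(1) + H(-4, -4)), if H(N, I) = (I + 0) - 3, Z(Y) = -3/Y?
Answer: 200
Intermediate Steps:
H(N, I) = -3 + I (H(N, I) = I - 3 = -3 + I)
-20*(Z(1) + H(-4, -4)) = -20*(-3/1 + (-3 - 4)) = -20*(-3*1 - 7) = -20*(-3 - 7) = -20*(-10) = 200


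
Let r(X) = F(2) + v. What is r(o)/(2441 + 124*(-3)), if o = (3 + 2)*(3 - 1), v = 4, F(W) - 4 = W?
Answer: 10/2069 ≈ 0.0048333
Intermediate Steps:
F(W) = 4 + W
o = 10 (o = 5*2 = 10)
r(X) = 10 (r(X) = (4 + 2) + 4 = 6 + 4 = 10)
r(o)/(2441 + 124*(-3)) = 10/(2441 + 124*(-3)) = 10/(2441 - 372) = 10/2069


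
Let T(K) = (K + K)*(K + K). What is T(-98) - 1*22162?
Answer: 16254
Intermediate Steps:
T(K) = 4*K**2 (T(K) = (2*K)*(2*K) = 4*K**2)
T(-98) - 1*22162 = 4*(-98)**2 - 1*22162 = 4*9604 - 22162 = 38416 - 22162 = 16254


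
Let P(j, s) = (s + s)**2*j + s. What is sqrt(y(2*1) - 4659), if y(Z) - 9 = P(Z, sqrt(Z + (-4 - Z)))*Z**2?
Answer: sqrt(-4778 + 8*I) ≈ 0.0579 + 69.123*I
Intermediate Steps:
P(j, s) = s + 4*j*s**2 (P(j, s) = (2*s)**2*j + s = (4*s**2)*j + s = 4*j*s**2 + s = s + 4*j*s**2)
y(Z) = 9 + 2*I*Z**2*(1 + 8*I*Z) (y(Z) = 9 + (sqrt(Z + (-4 - Z))*(1 + 4*Z*sqrt(Z + (-4 - Z))))*Z**2 = 9 + (sqrt(-4)*(1 + 4*Z*sqrt(-4)))*Z**2 = 9 + ((2*I)*(1 + 4*Z*(2*I)))*Z**2 = 9 + ((2*I)*(1 + 8*I*Z))*Z**2 = 9 + (2*I*(1 + 8*I*Z))*Z**2 = 9 + 2*I*Z**2*(1 + 8*I*Z))
sqrt(y(2*1) - 4659) = sqrt((9 - 16*(2*1)**3 + 2*I*(2*1)**2) - 4659) = sqrt((9 - 16*2**3 + 2*I*2**2) - 4659) = sqrt((9 - 16*8 + 2*I*4) - 4659) = sqrt((9 - 128 + 8*I) - 4659) = sqrt((-119 + 8*I) - 4659) = sqrt(-4778 + 8*I)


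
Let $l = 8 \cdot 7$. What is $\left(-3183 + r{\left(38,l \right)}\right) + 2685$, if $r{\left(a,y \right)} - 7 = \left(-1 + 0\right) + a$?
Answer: $-454$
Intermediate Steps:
$l = 56$
$r{\left(a,y \right)} = 6 + a$ ($r{\left(a,y \right)} = 7 + \left(\left(-1 + 0\right) + a\right) = 7 + \left(-1 + a\right) = 6 + a$)
$\left(-3183 + r{\left(38,l \right)}\right) + 2685 = \left(-3183 + \left(6 + 38\right)\right) + 2685 = \left(-3183 + 44\right) + 2685 = -3139 + 2685 = -454$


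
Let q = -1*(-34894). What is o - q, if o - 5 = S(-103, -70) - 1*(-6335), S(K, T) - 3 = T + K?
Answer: -28724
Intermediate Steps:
S(K, T) = 3 + K + T (S(K, T) = 3 + (T + K) = 3 + (K + T) = 3 + K + T)
o = 6170 (o = 5 + ((3 - 103 - 70) - 1*(-6335)) = 5 + (-170 + 6335) = 5 + 6165 = 6170)
q = 34894
o - q = 6170 - 1*34894 = 6170 - 34894 = -28724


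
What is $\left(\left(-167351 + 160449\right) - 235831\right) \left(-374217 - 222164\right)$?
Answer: $144761349273$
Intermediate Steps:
$\left(\left(-167351 + 160449\right) - 235831\right) \left(-374217 - 222164\right) = \left(-6902 - 235831\right) \left(-596381\right) = \left(-242733\right) \left(-596381\right) = 144761349273$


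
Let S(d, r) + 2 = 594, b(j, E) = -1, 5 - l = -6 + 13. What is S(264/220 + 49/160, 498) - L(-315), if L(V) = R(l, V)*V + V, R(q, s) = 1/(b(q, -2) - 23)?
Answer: 7151/8 ≈ 893.88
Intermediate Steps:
l = -2 (l = 5 - (-6 + 13) = 5 - 1*7 = 5 - 7 = -2)
S(d, r) = 592 (S(d, r) = -2 + 594 = 592)
R(q, s) = -1/24 (R(q, s) = 1/(-1 - 23) = 1/(-24) = -1/24)
L(V) = 23*V/24 (L(V) = -V/24 + V = 23*V/24)
S(264/220 + 49/160, 498) - L(-315) = 592 - 23*(-315)/24 = 592 - 1*(-2415/8) = 592 + 2415/8 = 7151/8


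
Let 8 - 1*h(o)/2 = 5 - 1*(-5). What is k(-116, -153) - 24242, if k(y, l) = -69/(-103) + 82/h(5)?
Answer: -4997937/206 ≈ -24262.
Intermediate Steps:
h(o) = -4 (h(o) = 16 - 2*(5 - 1*(-5)) = 16 - 2*(5 + 5) = 16 - 2*10 = 16 - 20 = -4)
k(y, l) = -4085/206 (k(y, l) = -69/(-103) + 82/(-4) = -69*(-1/103) + 82*(-¼) = 69/103 - 41/2 = -4085/206)
k(-116, -153) - 24242 = -4085/206 - 24242 = -4997937/206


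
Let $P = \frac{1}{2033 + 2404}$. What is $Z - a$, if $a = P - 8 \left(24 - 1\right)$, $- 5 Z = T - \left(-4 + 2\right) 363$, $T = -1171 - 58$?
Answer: $\frac{6313846}{22185} \approx 284.6$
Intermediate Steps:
$P = \frac{1}{4437} \approx 0.00022538$
$T = -1229$ ($T = -1171 - 58 = -1229$)
$Z = \frac{503}{5}$ ($Z = - \frac{-1229 - \left(-4 + 2\right) 363}{5} = - \frac{-1229 - \left(-2\right) 363}{5} = - \frac{-1229 - -726}{5} = - \frac{-1229 + 726}{5} = \left(- \frac{1}{5}\right) \left(-503\right) = \frac{503}{5} \approx 100.6$)
$a = - \frac{816407}{4437}$ ($a = \frac{1}{4437} - 8 \left(24 - 1\right) = \frac{1}{4437} - 8 \cdot 23 = \frac{1}{4437} - 184 = - \frac{816407}{4437} \approx -184.0$)
$Z - a = \frac{503}{5} - - \frac{816407}{4437} = \frac{503}{5} + \frac{816407}{4437} = \frac{6313846}{22185}$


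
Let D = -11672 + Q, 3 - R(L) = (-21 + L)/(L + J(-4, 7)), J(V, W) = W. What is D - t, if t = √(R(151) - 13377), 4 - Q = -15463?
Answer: 3795 - I*√83472269/79 ≈ 3795.0 - 115.65*I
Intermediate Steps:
Q = 15467 (Q = 4 - 1*(-15463) = 4 + 15463 = 15467)
R(L) = 3 - (-21 + L)/(7 + L) (R(L) = 3 - (-21 + L)/(L + 7) = 3 - (-21 + L)/(7 + L))
t = I*√83472269/79 (t = √(2*(21 + 151)/(7 + 151) - 13377) = √(2*172/158 - 13377) = √(2*(1/158)*172 - 13377) = √(172/79 - 13377) = √(-1056611/79) = I*√83472269/79 ≈ 115.65*I)
D = 3795 (D = -11672 + 15467 = 3795)
D - t = 3795 - I*√83472269/79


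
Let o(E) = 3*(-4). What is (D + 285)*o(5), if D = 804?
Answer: -13068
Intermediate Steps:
o(E) = -12
(D + 285)*o(5) = (804 + 285)*(-12) = 1089*(-12) = -13068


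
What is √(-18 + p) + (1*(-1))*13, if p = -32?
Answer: -13 + 5*I*√2 ≈ -13.0 + 7.0711*I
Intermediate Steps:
√(-18 + p) + (1*(-1))*13 = √(-18 - 32) + (1*(-1))*13 = √(-50) - 1*13 = 5*I*√2 - 13 = -13 + 5*I*√2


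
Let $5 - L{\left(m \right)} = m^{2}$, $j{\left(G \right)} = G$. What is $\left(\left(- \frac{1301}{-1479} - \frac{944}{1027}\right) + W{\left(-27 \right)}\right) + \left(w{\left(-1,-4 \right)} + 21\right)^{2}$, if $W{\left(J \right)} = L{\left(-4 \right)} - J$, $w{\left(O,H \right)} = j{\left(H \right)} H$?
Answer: $\frac{2103662156}{1518933} \approx 1385.0$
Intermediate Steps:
$L{\left(m \right)} = 5 - m^{2}$
$w{\left(O,H \right)} = H^{2}$ ($w{\left(O,H \right)} = H H = H^{2}$)
$W{\left(J \right)} = -11 - J$ ($W{\left(J \right)} = \left(5 - \left(-4\right)^{2}\right) - J = \left(5 - 16\right) - J = -11 - J$)
$\left(\left(- \frac{1301}{-1479} - \frac{944}{1027}\right) + W{\left(-27 \right)}\right) + \left(w{\left(-1,-4 \right)} + 21\right)^{2} = \left(\left(- \frac{1301}{-1479} - \frac{944}{1027}\right) - -16\right) + \left(\left(-4\right)^{2} + 21\right)^{2} = \left(\left(\left(-1301\right) \left(- \frac{1}{1479}\right) - \frac{944}{1027}\right) + \left(-11 + 27\right)\right) + \left(16 + 21\right)^{2} = \left(\left(\frac{1301}{1479} - \frac{944}{1027}\right) + 16\right) + 37^{2} = \left(- \frac{60049}{1518933} + 16\right) + 1369 = \frac{24242879}{1518933} + 1369 = \frac{2103662156}{1518933}$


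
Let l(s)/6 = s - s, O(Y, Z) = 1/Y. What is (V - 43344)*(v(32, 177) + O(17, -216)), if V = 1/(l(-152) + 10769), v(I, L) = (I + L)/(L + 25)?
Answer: -1752727113925/36980746 ≈ -47396.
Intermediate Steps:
v(I, L) = (I + L)/(25 + L)
l(s) = 0 (l(s) = 6*(s - s) = 6*0 = 0)
V = 1/10769 (V = 1/(0 + 10769) = 1/10769 ≈ 9.2859e-5)
(V - 43344)*(v(32, 177) + O(17, -216)) = (1/10769 - 43344)*((32 + 177)/(25 + 177) + 1/17) = -466771535*(209/202 + 1/17)/10769 = -466771535/10769*3755/3434 = -1752727113925/36980746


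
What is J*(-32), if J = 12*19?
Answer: -7296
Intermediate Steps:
J = 228
J*(-32) = 228*(-32) = -7296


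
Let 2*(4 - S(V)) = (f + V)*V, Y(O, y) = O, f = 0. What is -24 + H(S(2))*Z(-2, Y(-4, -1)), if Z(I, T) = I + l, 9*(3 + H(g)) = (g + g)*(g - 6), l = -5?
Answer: 85/9 ≈ 9.4444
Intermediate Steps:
S(V) = 4 - V**2/2 (S(V) = 4 - (0 + V)*V/2 = 4 - V*V/2 = 4 - V**2/2)
H(g) = -3 + 2*g*(-6 + g)/9 (H(g) = -3 + ((g + g)*(g - 6))/9 = -3 + ((2*g)*(-6 + g))/9 = -3 + (2*g*(-6 + g))/9 = -3 + 2*g*(-6 + g)/9)
Z(I, T) = -5 + I (Z(I, T) = I - 5 = -5 + I)
-24 + H(S(2))*Z(-2, Y(-4, -1)) = -24 + (-3 - 4*(4 - 1/2*2**2)/3 + 2*(4 - 1/2*2**2)**2/9)*(-5 - 2) = -24 + (-3 - 4*(4 - 1/2*4)/3 + 2*(4 - 1/2*4)**2/9)*(-7) = -24 + (-3 - 4*(4 - 2)/3 + 2*(4 - 2)**2/9)*(-7) = -24 + (-3 - 4/3*2 + (2/9)*2**2)*(-7) = -24 + (-3 - 8/3 + (2/9)*4)*(-7) = -24 + (-3 - 8/3 + 8/9)*(-7) = -24 - 43/9*(-7) = -24 + 301/9 = 85/9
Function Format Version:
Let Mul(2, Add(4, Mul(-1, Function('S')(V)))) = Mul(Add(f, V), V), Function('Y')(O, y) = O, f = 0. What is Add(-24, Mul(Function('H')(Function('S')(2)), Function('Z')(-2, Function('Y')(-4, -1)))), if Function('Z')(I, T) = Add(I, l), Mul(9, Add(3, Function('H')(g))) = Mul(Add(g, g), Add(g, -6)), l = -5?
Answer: Rational(85, 9) ≈ 9.4444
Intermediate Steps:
Function('S')(V) = Add(4, Mul(Rational(-1, 2), Pow(V, 2))) (Function('S')(V) = Add(4, Mul(Rational(-1, 2), Mul(Add(0, V), V))) = Add(4, Mul(Rational(-1, 2), Mul(V, V))) = Add(4, Mul(Rational(-1, 2), Pow(V, 2))))
Function('H')(g) = Add(-3, Mul(Rational(2, 9), g, Add(-6, g))) (Function('H')(g) = Add(-3, Mul(Rational(1, 9), Mul(Add(g, g), Add(g, -6)))) = Add(-3, Mul(Rational(1, 9), Mul(Mul(2, g), Add(-6, g)))) = Add(-3, Mul(Rational(1, 9), Mul(2, g, Add(-6, g)))) = Add(-3, Mul(Rational(2, 9), g, Add(-6, g))))
Function('Z')(I, T) = Add(-5, I) (Function('Z')(I, T) = Add(I, -5) = Add(-5, I))
Add(-24, Mul(Function('H')(Function('S')(2)), Function('Z')(-2, Function('Y')(-4, -1)))) = Add(-24, Mul(Add(-3, Mul(Rational(-4, 3), Add(4, Mul(Rational(-1, 2), Pow(2, 2)))), Mul(Rational(2, 9), Pow(Add(4, Mul(Rational(-1, 2), Pow(2, 2))), 2))), Add(-5, -2))) = Add(-24, Mul(Add(-3, Mul(Rational(-4, 3), Add(4, Mul(Rational(-1, 2), 4))), Mul(Rational(2, 9), Pow(Add(4, Mul(Rational(-1, 2), 4)), 2))), -7)) = Add(-24, Mul(Add(-3, Mul(Rational(-4, 3), Add(4, -2)), Mul(Rational(2, 9), Pow(Add(4, -2), 2))), -7)) = Add(-24, Mul(Add(-3, Mul(Rational(-4, 3), 2), Mul(Rational(2, 9), Pow(2, 2))), -7)) = Add(-24, Mul(Add(-3, Rational(-8, 3), Mul(Rational(2, 9), 4)), -7)) = Add(-24, Mul(Add(-3, Rational(-8, 3), Rational(8, 9)), -7)) = Add(-24, Mul(Rational(-43, 9), -7)) = Add(-24, Rational(301, 9)) = Rational(85, 9)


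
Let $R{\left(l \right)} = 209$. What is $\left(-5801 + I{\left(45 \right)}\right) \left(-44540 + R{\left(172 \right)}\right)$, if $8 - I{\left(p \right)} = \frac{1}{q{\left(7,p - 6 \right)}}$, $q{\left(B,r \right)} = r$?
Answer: $\frac{3338538056}{13} \approx 2.5681 \cdot 10^{8}$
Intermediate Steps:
$I{\left(p \right)} = 8 - \frac{1}{-6 + p}$ ($I{\left(p \right)} = 8 - \frac{1}{p - 6} = 8 - \frac{1}{-6 + p}$)
$\left(-5801 + I{\left(45 \right)}\right) \left(-44540 + R{\left(172 \right)}\right) = \left(-5801 + \frac{-49 + 8 \cdot 45}{-6 + 45}\right) \left(-44540 + 209\right) = \left(-5801 + \frac{-49 + 360}{39}\right) \left(-44331\right) = \left(-5801 + \frac{1}{39} \cdot 311\right) \left(-44331\right) = \left(-5801 + \frac{311}{39}\right) \left(-44331\right) = \left(- \frac{225928}{39}\right) \left(-44331\right) = \frac{3338538056}{13}$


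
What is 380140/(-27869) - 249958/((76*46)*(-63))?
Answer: -38379497609/3069045756 ≈ -12.505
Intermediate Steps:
380140/(-27869) - 249958/((76*46)*(-63)) = 380140*(-1/27869) - 249958/(3496*(-63)) = -380140/27869 - 249958/(-220248) = -380140/27869 - 249958*(-1/220248) = -380140/27869 + 124979/110124 = -38379497609/3069045756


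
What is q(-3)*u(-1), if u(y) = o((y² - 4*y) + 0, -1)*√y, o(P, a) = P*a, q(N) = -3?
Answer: 15*I ≈ 15.0*I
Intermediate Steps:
u(y) = √y*(-y² + 4*y) (u(y) = (((y² - 4*y) + 0)*(-1))*√y = ((y² - 4*y)*(-1))*√y = (-y² + 4*y)*√y = √y*(-y² + 4*y))
q(-3)*u(-1) = -3*(-1)^(3/2)*(4 - 1*(-1)) = -3*(-I)*(4 + 1) = -3*(-I)*5 = -(-15)*I = 15*I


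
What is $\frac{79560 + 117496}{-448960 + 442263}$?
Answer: $- \frac{197056}{6697} \approx -29.425$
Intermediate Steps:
$\frac{79560 + 117496}{-448960 + 442263} = \frac{197056}{-6697} = 197056 \left(- \frac{1}{6697}\right) = - \frac{197056}{6697}$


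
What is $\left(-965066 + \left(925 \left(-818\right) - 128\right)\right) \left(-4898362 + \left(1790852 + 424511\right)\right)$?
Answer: $4619705730156$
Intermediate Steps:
$\left(-965066 + \left(925 \left(-818\right) - 128\right)\right) \left(-4898362 + \left(1790852 + 424511\right)\right) = \left(-965066 - 756778\right) \left(-4898362 + 2215363\right) = \left(-965066 - 756778\right) \left(-2682999\right) = \left(-1721844\right) \left(-2682999\right) = 4619705730156$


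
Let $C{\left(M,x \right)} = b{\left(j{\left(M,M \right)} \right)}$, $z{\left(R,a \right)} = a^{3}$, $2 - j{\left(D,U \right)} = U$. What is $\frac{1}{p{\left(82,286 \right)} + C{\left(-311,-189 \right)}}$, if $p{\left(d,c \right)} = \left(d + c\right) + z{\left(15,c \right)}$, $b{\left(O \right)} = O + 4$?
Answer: $\frac{1}{23394341} \approx 4.2745 \cdot 10^{-8}$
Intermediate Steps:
$j{\left(D,U \right)} = 2 - U$
$b{\left(O \right)} = 4 + O$
$p{\left(d,c \right)} = c + d + c^{3}$ ($p{\left(d,c \right)} = \left(d + c\right) + c^{3} = \left(c + d\right) + c^{3} = c + d + c^{3}$)
$C{\left(M,x \right)} = 6 - M$ ($C{\left(M,x \right)} = 4 - \left(-2 + M\right) = 6 - M$)
$\frac{1}{p{\left(82,286 \right)} + C{\left(-311,-189 \right)}} = \frac{1}{\left(286 + 82 + 286^{3}\right) + \left(6 - -311\right)} = \frac{1}{\left(286 + 82 + 23393656\right) + \left(6 + 311\right)} = \frac{1}{23394024 + 317} = \frac{1}{23394341}$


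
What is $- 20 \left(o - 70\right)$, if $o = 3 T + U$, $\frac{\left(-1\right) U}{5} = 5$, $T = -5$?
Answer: $2200$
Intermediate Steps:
$U = -25$ ($U = \left(-5\right) 5 = -25$)
$o = -40$ ($o = 3 \left(-5\right) - 25 = -15 - 25 = -40$)
$- 20 \left(o - 70\right) = - 20 \left(-40 - 70\right) = \left(-20\right) \left(-110\right) = 2200$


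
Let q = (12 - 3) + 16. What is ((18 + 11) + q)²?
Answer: 2916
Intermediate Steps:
q = 25 (q = 9 + 16 = 25)
((18 + 11) + q)² = ((18 + 11) + 25)² = (29 + 25)² = 54² = 2916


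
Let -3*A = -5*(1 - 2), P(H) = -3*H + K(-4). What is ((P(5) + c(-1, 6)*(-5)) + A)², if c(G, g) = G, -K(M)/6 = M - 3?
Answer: 8281/9 ≈ 920.11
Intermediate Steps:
K(M) = 18 - 6*M (K(M) = -6*(M - 3) = -6*(-3 + M) = 18 - 6*M)
P(H) = 42 - 3*H (P(H) = -3*H + (18 - 6*(-4)) = -3*H + (18 + 24) = -3*H + 42 = 42 - 3*H)
A = -5/3 (A = -(-5)*(1 - 2)/3 = -(-5)*(-1)/3 = -⅓*5 = -5/3 ≈ -1.6667)
((P(5) + c(-1, 6)*(-5)) + A)² = (((42 - 3*5) - 1*(-5)) - 5/3)² = (((42 - 15) + 5) - 5/3)² = ((27 + 5) - 5/3)² = (32 - 5/3)² = (91/3)² = 8281/9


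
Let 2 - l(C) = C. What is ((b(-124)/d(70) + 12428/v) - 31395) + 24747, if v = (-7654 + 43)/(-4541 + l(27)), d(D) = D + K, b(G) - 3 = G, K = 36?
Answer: 216933663/268922 ≈ 806.68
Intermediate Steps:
l(C) = 2 - C
b(G) = 3 + G
d(D) = 36 + D (d(D) = D + 36 = 36 + D)
v = 2537/1522 (v = (-7654 + 43)/(-4541 + (2 - 1*27)) = -7611/(-4541 + (2 - 27)) = -7611/(-4541 - 25) = -7611/(-4566) = -7611*(-1/4566) = 2537/1522 ≈ 1.6669)
((b(-124)/d(70) + 12428/v) - 31395) + 24747 = (((3 - 124)/(36 + 70) + 12428/(2537/1522)) - 31395) + 24747 = ((-121/106 + 12428*(1522/2537)) - 31395) + 24747 = ((-121*1/106 + 18915416/2537) - 31395) + 24747 = ((-121/106 + 18915416/2537) - 31395) + 24747 = (2004727119/268922 - 31395) + 24747 = -6438079071/268922 + 24747 = 216933663/268922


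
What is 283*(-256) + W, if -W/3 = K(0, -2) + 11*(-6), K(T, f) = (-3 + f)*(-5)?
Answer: -72325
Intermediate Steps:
K(T, f) = 15 - 5*f
W = 123 (W = -3*((15 - 5*(-2)) + 11*(-6)) = -3*((15 + 10) - 66) = -3*(25 - 66) = -3*(-41) = 123)
283*(-256) + W = 283*(-256) + 123 = -72448 + 123 = -72325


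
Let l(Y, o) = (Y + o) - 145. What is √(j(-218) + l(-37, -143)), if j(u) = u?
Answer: I*√543 ≈ 23.302*I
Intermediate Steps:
l(Y, o) = -145 + Y + o
√(j(-218) + l(-37, -143)) = √(-218 + (-145 - 37 - 143)) = √(-218 - 325) = √(-543) = I*√543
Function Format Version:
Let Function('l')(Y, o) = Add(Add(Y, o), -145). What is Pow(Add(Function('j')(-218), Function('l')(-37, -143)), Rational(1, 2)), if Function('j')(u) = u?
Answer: Mul(I, Pow(543, Rational(1, 2))) ≈ Mul(23.302, I)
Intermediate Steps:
Function('l')(Y, o) = Add(-145, Y, o)
Pow(Add(Function('j')(-218), Function('l')(-37, -143)), Rational(1, 2)) = Pow(Add(-218, Add(-145, -37, -143)), Rational(1, 2)) = Pow(Add(-218, -325), Rational(1, 2)) = Pow(-543, Rational(1, 2)) = Mul(I, Pow(543, Rational(1, 2)))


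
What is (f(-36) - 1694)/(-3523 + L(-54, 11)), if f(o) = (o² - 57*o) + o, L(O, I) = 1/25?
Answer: -20225/44037 ≈ -0.45927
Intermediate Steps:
L(O, I) = 1/25
f(o) = o² - 56*o
(f(-36) - 1694)/(-3523 + L(-54, 11)) = (-36*(-56 - 36) - 1694)/(-3523 + 1/25) = (-36*(-92) - 1694)/(-88074/25) = (3312 - 1694)*(-25/88074) = 1618*(-25/88074) = -20225/44037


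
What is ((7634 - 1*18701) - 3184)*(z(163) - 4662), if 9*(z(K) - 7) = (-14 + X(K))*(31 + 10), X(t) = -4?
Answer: 67506987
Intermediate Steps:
z(K) = -75 (z(K) = 7 + ((-14 - 4)*(31 + 10))/9 = 7 + (-18*41)/9 = 7 + (1/9)*(-738) = 7 - 82 = -75)
((7634 - 1*18701) - 3184)*(z(163) - 4662) = ((7634 - 1*18701) - 3184)*(-75 - 4662) = ((7634 - 18701) - 3184)*(-4737) = (-11067 - 3184)*(-4737) = -14251*(-4737) = 67506987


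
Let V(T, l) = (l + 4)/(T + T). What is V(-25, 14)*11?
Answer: -99/25 ≈ -3.9600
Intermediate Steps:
V(T, l) = (4 + l)/(2*T) (V(T, l) = (4 + l)/((2*T)) = (4 + l)*(1/(2*T)) = (4 + l)/(2*T))
V(-25, 14)*11 = ((½)*(4 + 14)/(-25))*11 = ((½)*(-1/25)*18)*11 = -9/25*11 = -99/25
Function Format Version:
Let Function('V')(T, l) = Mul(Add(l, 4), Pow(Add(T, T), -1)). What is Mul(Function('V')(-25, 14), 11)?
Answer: Rational(-99, 25) ≈ -3.9600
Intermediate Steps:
Function('V')(T, l) = Mul(Rational(1, 2), Pow(T, -1), Add(4, l)) (Function('V')(T, l) = Mul(Add(4, l), Pow(Mul(2, T), -1)) = Mul(Add(4, l), Mul(Rational(1, 2), Pow(T, -1))) = Mul(Rational(1, 2), Pow(T, -1), Add(4, l)))
Mul(Function('V')(-25, 14), 11) = Mul(Mul(Rational(1, 2), Pow(-25, -1), Add(4, 14)), 11) = Mul(Mul(Rational(1, 2), Rational(-1, 25), 18), 11) = Mul(Rational(-9, 25), 11) = Rational(-99, 25)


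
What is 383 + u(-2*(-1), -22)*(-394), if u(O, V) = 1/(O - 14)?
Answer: 2495/6 ≈ 415.83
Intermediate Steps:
u(O, V) = 1/(-14 + O)
383 + u(-2*(-1), -22)*(-394) = 383 - 394/(-14 - 2*(-1)) = 383 - 394/(-14 + 2) = 383 - 394/(-12) = 383 - 1/12*(-394) = 383 + 197/6 = 2495/6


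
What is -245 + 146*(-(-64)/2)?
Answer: 4427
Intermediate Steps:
-245 + 146*(-(-64)/2) = -245 + 146*(-16*(-2)) = -245 + 146*32 = -245 + 4672 = 4427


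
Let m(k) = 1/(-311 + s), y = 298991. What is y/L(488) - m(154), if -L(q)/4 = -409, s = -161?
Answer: 35281347/193048 ≈ 182.76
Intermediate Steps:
L(q) = 1636 (L(q) = -4*(-409) = 1636)
m(k) = -1/472 (m(k) = 1/(-311 - 161) = 1/(-472) = -1/472)
y/L(488) - m(154) = 298991/1636 - 1*(-1/472) = 298991*(1/1636) + 1/472 = 298991/1636 + 1/472 = 35281347/193048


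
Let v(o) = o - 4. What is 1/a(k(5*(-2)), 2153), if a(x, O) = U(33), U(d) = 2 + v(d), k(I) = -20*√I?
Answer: 1/31 ≈ 0.032258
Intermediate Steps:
v(o) = -4 + o
U(d) = -2 + d (U(d) = 2 + (-4 + d) = -2 + d)
a(x, O) = 31 (a(x, O) = -2 + 33 = 31)
1/a(k(5*(-2)), 2153) = 1/31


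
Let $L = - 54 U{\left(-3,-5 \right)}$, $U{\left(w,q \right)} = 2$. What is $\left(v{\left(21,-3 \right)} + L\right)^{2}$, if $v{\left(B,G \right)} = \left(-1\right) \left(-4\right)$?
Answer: $10816$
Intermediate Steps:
$v{\left(B,G \right)} = 4$
$L = -108$ ($L = \left(-54\right) 2 = -108$)
$\left(v{\left(21,-3 \right)} + L\right)^{2} = \left(4 - 108\right)^{2} = \left(-104\right)^{2} = 10816$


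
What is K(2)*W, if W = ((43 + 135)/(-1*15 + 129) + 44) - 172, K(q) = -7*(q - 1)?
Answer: 50449/57 ≈ 885.07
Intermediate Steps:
K(q) = 7 - 7*q (K(q) = -7*(-1 + q) = 7 - 7*q)
W = -7207/57 (W = (178/(-15 + 129) + 44) - 172 = (178/114 + 44) - 172 = (178*(1/114) + 44) - 172 = (89/57 + 44) - 172 = 2597/57 - 172 = -7207/57 ≈ -126.44)
K(2)*W = (7 - 7*2)*(-7207/57) = (7 - 14)*(-7207/57) = -7*(-7207/57) = 50449/57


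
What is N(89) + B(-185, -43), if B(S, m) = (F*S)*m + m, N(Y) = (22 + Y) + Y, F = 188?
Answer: 1495697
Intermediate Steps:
N(Y) = 22 + 2*Y
B(S, m) = m + 188*S*m (B(S, m) = (188*S)*m + m = 188*S*m + m = m + 188*S*m)
N(89) + B(-185, -43) = (22 + 2*89) - 43*(1 + 188*(-185)) = (22 + 178) - 43*(1 - 34780) = 200 - 43*(-34779) = 200 + 1495497 = 1495697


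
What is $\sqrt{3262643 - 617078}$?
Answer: $\sqrt{2645565} \approx 1626.5$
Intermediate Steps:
$\sqrt{3262643 - 617078} = \sqrt{2645565}$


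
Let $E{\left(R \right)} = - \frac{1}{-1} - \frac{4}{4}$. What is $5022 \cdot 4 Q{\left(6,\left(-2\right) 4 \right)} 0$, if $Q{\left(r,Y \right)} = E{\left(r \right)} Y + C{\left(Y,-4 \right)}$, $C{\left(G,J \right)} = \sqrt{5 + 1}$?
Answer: $0$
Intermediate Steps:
$E{\left(R \right)} = 0$ ($E{\left(R \right)} = \left(-1\right) \left(-1\right) - 1 = 1 - 1 = 0$)
$C{\left(G,J \right)} = \sqrt{6}$
$Q{\left(r,Y \right)} = \sqrt{6}$ ($Q{\left(r,Y \right)} = 0 Y + \sqrt{6} = 0 + \sqrt{6} = \sqrt{6}$)
$5022 \cdot 4 Q{\left(6,\left(-2\right) 4 \right)} 0 = 5022 \cdot 4 \sqrt{6} \cdot 0 = 5022 \cdot 0 = 0$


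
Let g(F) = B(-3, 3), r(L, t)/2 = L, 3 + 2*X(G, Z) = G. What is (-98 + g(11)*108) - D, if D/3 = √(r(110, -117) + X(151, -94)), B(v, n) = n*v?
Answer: -1070 - 21*√6 ≈ -1121.4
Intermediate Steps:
X(G, Z) = -3/2 + G/2
r(L, t) = 2*L
g(F) = -9 (g(F) = 3*(-3) = -9)
D = 21*√6 (D = 3*√(2*110 + (-3/2 + (½)*151)) = 3*√(220 + (-3/2 + 151/2)) = 3*√(220 + 74) = 3*√294 = 3*(7*√6) = 21*√6 ≈ 51.439)
(-98 + g(11)*108) - D = (-98 - 9*108) - 21*√6 = (-98 - 972) - 21*√6 = -1070 - 21*√6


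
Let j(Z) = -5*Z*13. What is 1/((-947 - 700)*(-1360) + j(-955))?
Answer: 1/2301995 ≈ 4.3441e-7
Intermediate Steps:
j(Z) = -65*Z
1/((-947 - 700)*(-1360) + j(-955)) = 1/((-947 - 700)*(-1360) - 65*(-955)) = 1/(-1647*(-1360) + 62075) = 1/(2239920 + 62075) = 1/2301995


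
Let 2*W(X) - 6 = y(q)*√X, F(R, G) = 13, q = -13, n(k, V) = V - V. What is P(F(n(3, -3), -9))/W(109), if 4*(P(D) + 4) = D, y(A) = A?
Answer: 9/18385 + 39*√109/36770 ≈ 0.011563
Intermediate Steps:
n(k, V) = 0
W(X) = 3 - 13*√X/2 (W(X) = 3 + (-13*√X)/2 = 3 - 13*√X/2)
P(D) = -4 + D/4
P(F(n(3, -3), -9))/W(109) = (-4 + (¼)*13)/(3 - 13*√109/2) = (-4 + 13/4)/(3 - 13*√109/2) = -3/(4*(3 - 13*√109/2))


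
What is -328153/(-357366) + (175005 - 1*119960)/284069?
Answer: 112889306027/101516602254 ≈ 1.1120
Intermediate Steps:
-328153/(-357366) + (175005 - 1*119960)/284069 = -328153*(-1/357366) + (175005 - 119960)*(1/284069) = 328153/357366 + 55045*(1/284069) = 328153/357366 + 55045/284069 = 112889306027/101516602254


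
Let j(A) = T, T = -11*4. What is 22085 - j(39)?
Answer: 22129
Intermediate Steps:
T = -44
j(A) = -44
22085 - j(39) = 22085 - 1*(-44) = 22085 + 44 = 22129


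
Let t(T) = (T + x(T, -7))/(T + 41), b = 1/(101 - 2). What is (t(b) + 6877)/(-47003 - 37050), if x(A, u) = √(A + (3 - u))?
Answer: -27920621/341255180 - 3*√10901/341255180 ≈ -0.081818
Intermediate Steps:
x(A, u) = √(3 + A - u)
b = 1/99 ≈ 0.010101
t(T) = (T + √(10 + T))/(41 + T) (t(T) = (T + √(3 + T - 1*(-7)))/(T + 41) = (T + √(3 + T + 7))/(41 + T) = (T + √(10 + T))/(41 + T))
(t(b) + 6877)/(-47003 - 37050) = ((1/99 + √(10 + 1/99))/(41 + 1/99) + 6877)/(-47003 - 37050) = ((1/99 + √(991/99))/(4060/99) + 6877)/(-84053) = (99*(1/99 + √10901/33)/4060 + 6877)*(-1/84053) = ((1/4060 + 3*√10901/4060) + 6877)*(-1/84053) = (27920621/4060 + 3*√10901/4060)*(-1/84053) = -27920621/341255180 - 3*√10901/341255180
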